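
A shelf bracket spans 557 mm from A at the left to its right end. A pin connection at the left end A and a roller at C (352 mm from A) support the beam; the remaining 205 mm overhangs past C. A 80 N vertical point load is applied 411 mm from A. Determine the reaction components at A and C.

A_x = 0, A_y = -13.41 N, C_y = 93.41 N

Moments about A: C_y·352 − 80·411 = 0 → C_y = 32880/352 = 93.4091 ≈ 93.41 N.
ΣF_y = 0: A_y + 93.4091 − 80 = 0 → A_y = -13.41 N.
ΣF_x = 0: no horizontal applied forces, so A_x = 0.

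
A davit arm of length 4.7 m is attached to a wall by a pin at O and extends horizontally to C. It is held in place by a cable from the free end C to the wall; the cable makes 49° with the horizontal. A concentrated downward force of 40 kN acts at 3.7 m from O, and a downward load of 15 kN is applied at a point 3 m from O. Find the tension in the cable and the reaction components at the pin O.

T = 54.41 kN, O_x = 35.70 kN, O_y = 13.94 kN

ΣM about O: T·sin49°·4.7 − 40·3.7 − 15·3 = 0 → T = 193/(4.7·0.75471) = 54.4101 ≈ 54.41 kN.
ΣF_x = 0: O_x − T·cos49° = 0 → O_x = 54.4101 × 0.656059 = 35.70 kN.
ΣF_y = 0: O_y + T·sin49° − 40 − 15 = 0 → O_y = 55 − 54.4101 × 0.75471 = 13.94 kN.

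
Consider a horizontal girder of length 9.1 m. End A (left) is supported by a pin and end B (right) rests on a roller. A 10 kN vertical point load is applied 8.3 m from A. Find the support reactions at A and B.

A_x = 0, A_y = 0.8791 kN, B_y = 9.121 kN

ΣM about A: B_y·9.1 − 10·8.3 = 0 → B_y = 83/9.1 = 9.12088 ≈ 9.121 kN.
ΣF_y = 0: A_y + 9.12088 − 10 = 0 → A_y = 0.8791 kN.
ΣF_x = 0: no horizontal applied forces, so A_x = 0.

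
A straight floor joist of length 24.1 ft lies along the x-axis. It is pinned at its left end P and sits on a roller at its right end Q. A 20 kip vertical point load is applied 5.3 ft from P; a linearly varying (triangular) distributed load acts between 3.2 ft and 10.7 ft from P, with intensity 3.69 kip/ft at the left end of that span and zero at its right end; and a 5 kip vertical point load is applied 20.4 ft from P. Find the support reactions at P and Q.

Resultant of the triangular load: ½ × 3.69 × 7.5 = 13.8375 kip, acting at 5.7 ft from P (one-third of the span from the peak).
Taking moments about P: Q_y·24.1 − 20·5.3 − (½·3.69·7.5)·5.7 − 5·20.4 = 0 → Q_y = 286.87375/24.1 = 11.9035 ≈ 11.90 kip.
ΣF_y = 0: P_y + 11.9035 − 20 − ½·3.69·7.5 − 5 = 0 → P_y = 26.93 kip.
ΣF_x = 0: no horizontal applied forces, so P_x = 0.

P_x = 0, P_y = 26.93 kip, Q_y = 11.90 kip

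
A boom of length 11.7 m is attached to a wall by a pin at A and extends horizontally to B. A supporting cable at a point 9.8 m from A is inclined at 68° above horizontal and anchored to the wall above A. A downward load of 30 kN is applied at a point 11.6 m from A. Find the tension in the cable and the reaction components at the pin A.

ΣM about A: T·sin68°·9.8 − 30·11.6 = 0 → T = 348/(9.8·0.927184) = 38.299 ≈ 38.30 kN.
ΣF_x = 0: A_x − T·cos68° = 0 → A_x = 38.299 × 0.374607 = 14.35 kN.
ΣF_y = 0: A_y + T·sin68° − 30 = 0 → A_y = 30 − 38.299 × 0.927184 = -5.510 kN.

T = 38.30 kN, A_x = 14.35 kN, A_y = -5.510 kN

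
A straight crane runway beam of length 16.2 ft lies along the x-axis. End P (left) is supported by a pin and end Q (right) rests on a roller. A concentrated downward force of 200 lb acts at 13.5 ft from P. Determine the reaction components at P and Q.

Taking moments about P: Q_y·16.2 − 200·13.5 = 0 → Q_y = 2700/16.2 = 166.667 ≈ 166.7 lb.
ΣF_y = 0: P_y + 166.667 − 200 = 0 → P_y = 33.33 lb.
ΣF_x = 0: no horizontal applied forces, so P_x = 0.

P_x = 0, P_y = 33.33 lb, Q_y = 166.7 lb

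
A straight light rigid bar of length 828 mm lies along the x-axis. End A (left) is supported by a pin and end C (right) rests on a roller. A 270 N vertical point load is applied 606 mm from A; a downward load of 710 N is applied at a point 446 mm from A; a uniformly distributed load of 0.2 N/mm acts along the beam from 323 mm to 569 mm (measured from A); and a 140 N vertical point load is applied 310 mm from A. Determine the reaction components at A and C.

A_x = 0, A_y = 510.2 N, C_y = 659.0 N

Resultant of the distributed load: 0.2 × 246 = 49.2 N at 446 mm from A.
Taking moments about A: C_y·828 − 270·606 − 710·446 − (0.2·246)·446 − 140·310 = 0 → C_y = 545623.2/828 = 658.965 ≈ 659.0 N.
ΣF_y = 0: A_y + 658.965 − 270 − 710 − 0.2·246 − 140 = 0 → A_y = 510.2 N.
ΣF_x = 0: no horizontal applied forces, so A_x = 0.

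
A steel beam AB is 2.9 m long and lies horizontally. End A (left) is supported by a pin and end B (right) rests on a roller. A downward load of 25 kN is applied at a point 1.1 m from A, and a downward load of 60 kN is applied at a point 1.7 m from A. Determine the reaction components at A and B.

A_x = 0, A_y = 40.34 kN, B_y = 44.66 kN

Taking moments about A: B_y·2.9 − 25·1.1 − 60·1.7 = 0 → B_y = 129.5/2.9 = 44.6552 ≈ 44.66 kN.
ΣF_y = 0: A_y + 44.6552 − 25 − 60 = 0 → A_y = 40.34 kN.
ΣF_x = 0: no horizontal applied forces, so A_x = 0.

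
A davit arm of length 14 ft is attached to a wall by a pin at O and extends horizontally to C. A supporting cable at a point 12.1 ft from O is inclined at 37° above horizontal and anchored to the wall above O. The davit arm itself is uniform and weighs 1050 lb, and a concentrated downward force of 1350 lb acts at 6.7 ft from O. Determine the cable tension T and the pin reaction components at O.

ΣM about O: T·sin37°·12.1 − 1050·7 − 1350·6.7 = 0 → T = 16395/(12.1·0.601815) = 2251.45 ≈ 2251 lb.
ΣF_x = 0: O_x − T·cos37° = 0 → O_x = 2251.45 × 0.798636 = 1798 lb.
ΣF_y = 0: O_y + T·sin37° − 1050 − 1350 = 0 → O_y = 2400 − 2251.45 × 0.601815 = 1045 lb.

T = 2251 lb, O_x = 1798 lb, O_y = 1045 lb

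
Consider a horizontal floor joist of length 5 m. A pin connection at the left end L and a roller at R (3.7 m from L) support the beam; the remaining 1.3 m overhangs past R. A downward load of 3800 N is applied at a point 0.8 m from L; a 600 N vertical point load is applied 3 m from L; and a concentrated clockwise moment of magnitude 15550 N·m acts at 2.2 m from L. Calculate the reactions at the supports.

L_x = 0, L_y = -1111 N, R_y = 5511 N

Moments about L: R_y·3.7 − 3800·0.8 − 600·3 − 15550 = 0 → R_y = 20390/3.7 = 5510.81 ≈ 5511 N.
ΣF_y = 0: L_y + 5510.81 − 3800 − 600 = 0 → L_y = -1111 N.
ΣF_x = 0: no horizontal applied forces, so L_x = 0.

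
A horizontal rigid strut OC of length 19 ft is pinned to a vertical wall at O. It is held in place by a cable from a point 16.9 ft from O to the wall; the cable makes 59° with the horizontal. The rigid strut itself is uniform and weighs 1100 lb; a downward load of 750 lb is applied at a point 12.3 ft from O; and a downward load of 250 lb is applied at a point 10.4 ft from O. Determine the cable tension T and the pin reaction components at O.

T = 1538 lb, O_x = 792.0 lb, O_y = 782.0 lb

ΣM about O: T·sin59°·16.9 − 1100·9.5 − 750·12.3 − 250·10.4 = 0 → T = 22275/(16.9·0.857167) = 1537.68 ≈ 1538 lb.
ΣF_x = 0: O_x − T·cos59° = 0 → O_x = 1537.68 × 0.515038 = 792.0 lb.
ΣF_y = 0: O_y + T·sin59° − 1100 − 750 − 250 = 0 → O_y = 2100 − 1537.68 × 0.857167 = 782.0 lb.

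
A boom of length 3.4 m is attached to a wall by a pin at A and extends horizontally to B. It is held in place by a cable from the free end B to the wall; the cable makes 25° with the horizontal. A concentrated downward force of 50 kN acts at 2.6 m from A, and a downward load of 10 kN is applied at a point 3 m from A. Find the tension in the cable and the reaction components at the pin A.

T = 111.4 kN, A_x = 100.9 kN, A_y = 12.94 kN

ΣM about A: T·sin25°·3.4 − 50·2.6 − 10·3 = 0 → T = 160/(3.4·0.422618) = 111.351 ≈ 111.4 kN.
ΣF_x = 0: A_x − T·cos25° = 0 → A_x = 111.351 × 0.906308 = 100.9 kN.
ΣF_y = 0: A_y + T·sin25° − 50 − 10 = 0 → A_y = 60 − 111.351 × 0.422618 = 12.94 kN.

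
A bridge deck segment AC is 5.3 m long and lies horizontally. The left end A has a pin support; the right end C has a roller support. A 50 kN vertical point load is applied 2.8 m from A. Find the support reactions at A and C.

A_x = 0, A_y = 23.58 kN, C_y = 26.42 kN

Moments about A: C_y·5.3 − 50·2.8 = 0 → C_y = 140/5.3 = 26.4151 ≈ 26.42 kN.
ΣF_y = 0: A_y + 26.4151 − 50 = 0 → A_y = 23.58 kN.
ΣF_x = 0: no horizontal applied forces, so A_x = 0.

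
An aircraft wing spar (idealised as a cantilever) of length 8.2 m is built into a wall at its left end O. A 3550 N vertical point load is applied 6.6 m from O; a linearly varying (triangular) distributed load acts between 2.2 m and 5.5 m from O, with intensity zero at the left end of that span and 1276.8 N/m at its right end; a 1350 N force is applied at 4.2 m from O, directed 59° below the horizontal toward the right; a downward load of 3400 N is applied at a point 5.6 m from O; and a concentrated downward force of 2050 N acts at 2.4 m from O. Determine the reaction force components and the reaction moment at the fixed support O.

Resultant of the triangular load: ½ × 1276.8 × 3.3 = 2106.72 N, acting at 4.4 m from O (one-third of the span from the peak).
ΣF_x = 0: O_x + 1350·cos59° = 0 → O_x = -695.3 N.
ΣF_y = 0: O_y − 3550 − ½·1276.8·3.3 − 1350·sin59° − 3400 − 2050 = 0 → O_y = 12260 N.
ΣM about O: M_O − 3550·6.6 − (½·1276.8·3.3)·4.4 − 1350·sin59°·4.2 − 3400·5.6 − 2050·2.4 = 0 → M_O = 61520 N·m.

O_x = -695.3 N, O_y = 12260 N, M_O = 61520 N·m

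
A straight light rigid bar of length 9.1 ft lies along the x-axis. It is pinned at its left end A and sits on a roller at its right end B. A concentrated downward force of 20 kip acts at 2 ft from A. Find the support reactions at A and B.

Moments about A: B_y·9.1 − 20·2 = 0 → B_y = 40/9.1 = 4.3956 ≈ 4.396 kip.
ΣF_y = 0: A_y + 4.3956 − 20 = 0 → A_y = 15.60 kip.
ΣF_x = 0: no horizontal applied forces, so A_x = 0.

A_x = 0, A_y = 15.60 kip, B_y = 4.396 kip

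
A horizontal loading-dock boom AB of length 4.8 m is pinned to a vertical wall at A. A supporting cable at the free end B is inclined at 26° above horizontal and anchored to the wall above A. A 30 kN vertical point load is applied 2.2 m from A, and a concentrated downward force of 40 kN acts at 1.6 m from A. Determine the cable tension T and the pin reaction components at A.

T = 61.78 kN, A_x = 55.53 kN, A_y = 42.92 kN

ΣM about A: T·sin26°·4.8 − 30·2.2 − 40·1.6 = 0 → T = 130/(4.8·0.438371) = 61.7818 ≈ 61.78 kN.
ΣF_x = 0: A_x − T·cos26° = 0 → A_x = 61.7818 × 0.898794 = 55.53 kN.
ΣF_y = 0: A_y + T·sin26° − 30 − 40 = 0 → A_y = 70 − 61.7818 × 0.438371 = 42.92 kN.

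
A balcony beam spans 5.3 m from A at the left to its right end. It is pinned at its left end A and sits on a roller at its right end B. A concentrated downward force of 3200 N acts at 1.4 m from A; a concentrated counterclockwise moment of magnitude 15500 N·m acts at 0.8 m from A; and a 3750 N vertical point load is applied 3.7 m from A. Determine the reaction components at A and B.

A_x = 0, A_y = 6411 N, B_y = 538.7 N

ΣM about A: B_y·5.3 − 3200·1.4 + 15500 − 3750·3.7 = 0 → B_y = 2855/5.3 = 538.679 ≈ 538.7 N.
ΣF_y = 0: A_y + 538.679 − 3200 − 3750 = 0 → A_y = 6411 N.
ΣF_x = 0: no horizontal applied forces, so A_x = 0.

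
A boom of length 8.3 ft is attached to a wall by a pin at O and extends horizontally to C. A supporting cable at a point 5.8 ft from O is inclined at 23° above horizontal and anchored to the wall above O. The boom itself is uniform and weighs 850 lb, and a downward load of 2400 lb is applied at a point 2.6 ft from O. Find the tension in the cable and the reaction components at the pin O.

ΣM about O: T·sin23°·5.8 − 850·4.15 − 2400·2.6 = 0 → T = 9767.5/(5.8·0.390731) = 4310 lb.
ΣF_x = 0: O_x − T·cos23° = 0 → O_x = 4310 × 0.920505 = 3967 lb.
ΣF_y = 0: O_y + T·sin23° − 850 − 2400 = 0 → O_y = 3250 − 4310 × 0.390731 = 1566 lb.

T = 4310 lb, O_x = 3967 lb, O_y = 1566 lb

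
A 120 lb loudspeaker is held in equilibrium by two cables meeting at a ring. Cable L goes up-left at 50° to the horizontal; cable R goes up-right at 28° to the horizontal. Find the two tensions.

T_L = 108.3 lb, T_R = 78.86 lb

ΣF_x = 0: −T_L·cos50° + T_R·cos28° = 0 → T_R = 0.728002·T_L.
ΣF_y = 0: T_L·sin50° + T_R·sin28° = 120.
Substitute: T_L·(0.766044 + 0.728002·0.469472) = 120 → T_L = 108.321 ≈ 108.3 lb.
Then T_R = 0.728002 × 108.321 = 78.86 lb.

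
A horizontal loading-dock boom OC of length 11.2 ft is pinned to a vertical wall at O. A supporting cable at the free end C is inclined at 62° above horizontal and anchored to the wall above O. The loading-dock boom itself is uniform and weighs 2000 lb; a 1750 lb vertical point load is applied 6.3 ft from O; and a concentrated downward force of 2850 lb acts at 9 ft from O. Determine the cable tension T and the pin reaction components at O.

T = 4841 lb, O_x = 2273 lb, O_y = 2325 lb

ΣM about O: T·sin62°·11.2 − 2000·5.6 − 1750·6.3 − 2850·9 = 0 → T = 47875/(11.2·0.882948) = 4841.23 ≈ 4841 lb.
ΣF_x = 0: O_x − T·cos62° = 0 → O_x = 4841.23 × 0.469472 = 2273 lb.
ΣF_y = 0: O_y + T·sin62° − 2000 − 1750 − 2850 = 0 → O_y = 6600 − 4841.23 × 0.882948 = 2325 lb.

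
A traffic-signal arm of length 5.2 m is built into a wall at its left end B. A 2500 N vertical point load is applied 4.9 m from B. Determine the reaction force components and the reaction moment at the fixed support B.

ΣF_x = 0: B_x = 0.
ΣF_y = 0: B_y − 2500 = 0 → B_y = 2500 N.
ΣM about B: M_B − 2500·4.9 = 0 → M_B = 12250 N·m.

B_x = 0, B_y = 2500 N, M_B = 12250 N·m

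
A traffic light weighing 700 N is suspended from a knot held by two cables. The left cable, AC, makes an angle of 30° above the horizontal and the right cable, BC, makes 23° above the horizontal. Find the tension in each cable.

T_AC = 806.8 N, T_BC = 759.1 N

ΣF_x = 0: −T_AC·cos30° + T_BC·cos23° = 0 → T_BC = 0.940816·T_AC.
ΣF_y = 0: T_AC·sin30° + T_BC·sin23° = 700.
Substitute: T_AC·(0.5 + 0.940816·0.390731) = 700 → T_AC = 806.818 ≈ 806.8 N.
Then T_BC = 0.940816 × 806.818 = 759.1 N.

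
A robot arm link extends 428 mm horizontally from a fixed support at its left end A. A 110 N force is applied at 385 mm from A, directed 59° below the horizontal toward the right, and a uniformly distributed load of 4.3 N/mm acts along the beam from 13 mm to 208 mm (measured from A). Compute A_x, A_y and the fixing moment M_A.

Resultant of the distributed load: 4.3 × 195 = 838.5 N at 110.5 mm from A.
ΣF_x = 0: A_x + 110·cos59° = 0 → A_x = -56.65 N.
ΣF_y = 0: A_y − 110·sin59° − 4.3·195 = 0 → A_y = 932.8 N.
ΣM about A: M_A − 110·sin59°·385 − (4.3·195)·110.5 = 0 → M_A = 129000 N·mm.

A_x = -56.65 N, A_y = 932.8 N, M_A = 129000 N·mm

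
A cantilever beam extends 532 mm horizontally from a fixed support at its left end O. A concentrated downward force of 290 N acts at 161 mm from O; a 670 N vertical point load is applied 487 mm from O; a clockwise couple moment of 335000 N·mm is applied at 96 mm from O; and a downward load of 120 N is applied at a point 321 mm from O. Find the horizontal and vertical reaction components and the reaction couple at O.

ΣF_x = 0: O_x = 0.
ΣF_y = 0: O_y − 290 − 670 − 120 = 0 → O_y = 1080 N.
ΣM about O: M_O − 290·161 − 670·487 − 335000 − 120·321 = 0 → M_O = 746500 N·mm.

O_x = 0, O_y = 1080 N, M_O = 746500 N·mm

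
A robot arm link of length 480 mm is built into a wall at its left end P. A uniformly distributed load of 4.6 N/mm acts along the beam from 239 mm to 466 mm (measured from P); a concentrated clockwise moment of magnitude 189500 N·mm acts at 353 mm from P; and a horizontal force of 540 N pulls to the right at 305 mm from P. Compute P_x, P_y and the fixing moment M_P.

P_x = -540.0 N, P_y = 1044 N, M_P = 557600 N·mm

Resultant of the distributed load: 4.6 × 227 = 1044.2 N at 352.5 mm from P.
ΣF_x = 0: P_x + 540 = 0 → P_x = -540.0 N.
ΣF_y = 0: P_y − 4.6·227 = 0 → P_y = 1044 N.
ΣM about P: M_P − (4.6·227)·352.5 − 189500 = 0 → M_P = 557600 N·mm.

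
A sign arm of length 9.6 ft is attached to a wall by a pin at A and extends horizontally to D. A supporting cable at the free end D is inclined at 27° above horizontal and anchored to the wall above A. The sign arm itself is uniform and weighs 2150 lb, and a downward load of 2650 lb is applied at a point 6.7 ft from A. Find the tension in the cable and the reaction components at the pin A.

ΣM about A: T·sin27°·9.6 − 2150·4.8 − 2650·6.7 = 0 → T = 28075/(9.6·0.45399) = 6441.73 ≈ 6442 lb.
ΣF_x = 0: A_x − T·cos27° = 0 → A_x = 6441.73 × 0.891007 = 5740 lb.
ΣF_y = 0: A_y + T·sin27° − 2150 − 2650 = 0 → A_y = 4800 − 6441.73 × 0.45399 = 1876 lb.

T = 6442 lb, A_x = 5740 lb, A_y = 1876 lb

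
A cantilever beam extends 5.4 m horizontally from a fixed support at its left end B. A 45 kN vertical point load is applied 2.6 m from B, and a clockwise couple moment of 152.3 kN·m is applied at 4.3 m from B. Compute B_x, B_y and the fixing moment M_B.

ΣF_x = 0: B_x = 0.
ΣF_y = 0: B_y − 45 = 0 → B_y = 45.00 kN.
ΣM about B: M_B − 45·2.6 − 152.3 = 0 → M_B = 269.3 kN·m.

B_x = 0, B_y = 45.00 kN, M_B = 269.3 kN·m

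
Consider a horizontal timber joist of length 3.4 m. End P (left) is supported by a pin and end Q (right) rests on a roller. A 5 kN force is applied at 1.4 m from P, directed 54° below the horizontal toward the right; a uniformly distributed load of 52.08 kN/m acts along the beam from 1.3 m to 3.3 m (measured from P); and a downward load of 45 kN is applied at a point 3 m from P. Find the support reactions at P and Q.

Resultant of the distributed load: 52.08 × 2 = 104.16 kN at 2.3 m from P.
Taking moments about P: Q_y·3.4 − 5·sin54°·1.4 − (52.08·2)·2.3 − 45·3 = 0 → Q_y = 380.231/3.4 = 111.833 ≈ 111.8 kN.
ΣF_y = 0: P_y + 111.833 − 5·sin54° − 52.08·2 − 45 = 0 → P_y = 41.37 kN.
ΣF_x = 0: P_x + 5·cos54° = 0 → P_x = -2.939 kN.

P_x = -2.939 kN, P_y = 41.37 kN, Q_y = 111.8 kN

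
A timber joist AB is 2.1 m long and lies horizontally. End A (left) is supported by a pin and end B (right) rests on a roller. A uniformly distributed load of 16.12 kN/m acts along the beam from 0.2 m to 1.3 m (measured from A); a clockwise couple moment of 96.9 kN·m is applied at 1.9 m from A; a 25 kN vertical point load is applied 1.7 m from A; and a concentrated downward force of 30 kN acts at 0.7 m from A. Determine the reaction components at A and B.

Resultant of the distributed load: 16.12 × 1.1 = 17.732 kN at 0.75 m from A.
Taking moments about A: B_y·2.1 − (16.12·1.1)·0.75 − 96.9 − 25·1.7 − 30·0.7 = 0 → B_y = 173.699/2.1 = 82.7138 ≈ 82.71 kN.
ΣF_y = 0: A_y + 82.7138 − 16.12·1.1 − 25 − 30 = 0 → A_y = -9.982 kN.
ΣF_x = 0: no horizontal applied forces, so A_x = 0.

A_x = 0, A_y = -9.982 kN, B_y = 82.71 kN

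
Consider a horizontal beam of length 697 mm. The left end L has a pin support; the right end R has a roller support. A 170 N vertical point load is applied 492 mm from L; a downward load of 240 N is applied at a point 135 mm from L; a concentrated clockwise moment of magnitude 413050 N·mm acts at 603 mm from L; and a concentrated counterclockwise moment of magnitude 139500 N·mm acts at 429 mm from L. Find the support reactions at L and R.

Taking moments about L: R_y·697 − 170·492 − 240·135 − 413050 + 139500 = 0 → R_y = 389590/697 = 558.953 ≈ 559.0 N.
ΣF_y = 0: L_y + 558.953 − 170 − 240 = 0 → L_y = -149.0 N.
ΣF_x = 0: no horizontal applied forces, so L_x = 0.

L_x = 0, L_y = -149.0 N, R_y = 559.0 N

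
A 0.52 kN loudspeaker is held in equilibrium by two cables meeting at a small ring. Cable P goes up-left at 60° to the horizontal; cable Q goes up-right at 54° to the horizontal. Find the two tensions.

T_P = 0.3346 kN, T_Q = 0.2846 kN

ΣF_x = 0: −T_P·cos60° + T_Q·cos54° = 0 → T_Q = 0.850651·T_P.
ΣF_y = 0: T_P·sin60° + T_Q·sin54° = 0.52.
Substitute: T_P·(0.866025 + 0.850651·0.809017) = 0.52 → T_P = 0.334574 ≈ 0.3346 kN.
Then T_Q = 0.850651 × 0.334574 = 0.2846 kN.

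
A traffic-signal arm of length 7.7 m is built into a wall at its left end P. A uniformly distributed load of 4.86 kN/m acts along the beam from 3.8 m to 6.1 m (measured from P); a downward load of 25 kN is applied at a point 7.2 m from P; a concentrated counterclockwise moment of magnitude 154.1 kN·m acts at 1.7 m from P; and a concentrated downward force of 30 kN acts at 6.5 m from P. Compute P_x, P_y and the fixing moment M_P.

Resultant of the distributed load: 4.86 × 2.3 = 11.178 kN at 4.95 m from P.
ΣF_x = 0: P_x = 0.
ΣF_y = 0: P_y − 4.86·2.3 − 25 − 30 = 0 → P_y = 66.18 kN.
ΣM about P: M_P − (4.86·2.3)·4.95 − 25·7.2 + 154.1 − 30·6.5 = 0 → M_P = 276.2 kN·m.

P_x = 0, P_y = 66.18 kN, M_P = 276.2 kN·m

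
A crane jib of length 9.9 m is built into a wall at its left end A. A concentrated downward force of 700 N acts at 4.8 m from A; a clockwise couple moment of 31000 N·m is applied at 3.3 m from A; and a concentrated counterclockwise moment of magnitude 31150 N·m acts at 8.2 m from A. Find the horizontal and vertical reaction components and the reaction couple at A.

ΣF_x = 0: A_x = 0.
ΣF_y = 0: A_y − 700 = 0 → A_y = 700.0 N.
ΣM about A: M_A − 700·4.8 − 31000 + 31150 = 0 → M_A = 3210 N·m.

A_x = 0, A_y = 700.0 N, M_A = 3210 N·m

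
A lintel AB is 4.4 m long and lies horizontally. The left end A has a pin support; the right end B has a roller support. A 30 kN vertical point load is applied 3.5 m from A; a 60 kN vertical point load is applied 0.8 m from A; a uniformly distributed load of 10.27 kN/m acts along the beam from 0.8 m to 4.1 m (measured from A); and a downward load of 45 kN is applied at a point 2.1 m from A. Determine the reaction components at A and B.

A_x = 0, A_y = 93.77 kN, B_y = 75.12 kN

Resultant of the distributed load: 10.27 × 3.3 = 33.891 kN at 2.45 m from A.
Taking moments about A: B_y·4.4 − 30·3.5 − 60·0.8 − (10.27·3.3)·2.45 − 45·2.1 = 0 → B_y = 330.53295/4.4 = 75.1211 ≈ 75.12 kN.
ΣF_y = 0: A_y + 75.1211 − 30 − 60 − 10.27·3.3 − 45 = 0 → A_y = 93.77 kN.
ΣF_x = 0: no horizontal applied forces, so A_x = 0.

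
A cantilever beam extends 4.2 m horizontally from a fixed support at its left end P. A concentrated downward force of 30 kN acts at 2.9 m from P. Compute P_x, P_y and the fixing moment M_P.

ΣF_x = 0: P_x = 0.
ΣF_y = 0: P_y − 30 = 0 → P_y = 30.00 kN.
ΣM about P: M_P − 30·2.9 = 0 → M_P = 87.00 kN·m.

P_x = 0, P_y = 30.00 kN, M_P = 87.00 kN·m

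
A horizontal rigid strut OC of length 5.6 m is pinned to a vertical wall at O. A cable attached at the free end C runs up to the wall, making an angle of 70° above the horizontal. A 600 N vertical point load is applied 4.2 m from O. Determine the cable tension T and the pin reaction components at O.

ΣM about O: T·sin70°·5.6 − 600·4.2 = 0 → T = 2520/(5.6·0.939693) = 478.88 ≈ 478.9 N.
ΣF_x = 0: O_x − T·cos70° = 0 → O_x = 478.88 × 0.34202 = 163.8 N.
ΣF_y = 0: O_y + T·sin70° − 600 = 0 → O_y = 600 − 478.88 × 0.939693 = 150.0 N.

T = 478.9 N, O_x = 163.8 N, O_y = 150.0 N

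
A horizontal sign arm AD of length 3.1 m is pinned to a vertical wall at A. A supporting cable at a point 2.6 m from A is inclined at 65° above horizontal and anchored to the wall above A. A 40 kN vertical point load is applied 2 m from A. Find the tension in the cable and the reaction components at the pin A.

T = 33.95 kN, A_x = 14.35 kN, A_y = 9.231 kN

ΣM about A: T·sin65°·2.6 − 40·2 = 0 → T = 80/(2.6·0.906308) = 33.9501 ≈ 33.95 kN.
ΣF_x = 0: A_x − T·cos65° = 0 → A_x = 33.9501 × 0.422618 = 14.35 kN.
ΣF_y = 0: A_y + T·sin65° − 40 = 0 → A_y = 40 − 33.9501 × 0.906308 = 9.231 kN.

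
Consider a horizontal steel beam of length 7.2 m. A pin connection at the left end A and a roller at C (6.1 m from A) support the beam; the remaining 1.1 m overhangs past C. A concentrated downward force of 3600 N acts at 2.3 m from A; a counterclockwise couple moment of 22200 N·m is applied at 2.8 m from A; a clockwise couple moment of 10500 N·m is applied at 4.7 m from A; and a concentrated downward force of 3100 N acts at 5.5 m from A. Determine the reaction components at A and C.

A_x = 0, A_y = 4466 N, C_y = 2234 N

ΣM about A: C_y·6.1 − 3600·2.3 + 22200 − 10500 − 3100·5.5 = 0 → C_y = 13630/6.1 = 2234.43 ≈ 2234 N.
ΣF_y = 0: A_y + 2234.43 − 3600 − 3100 = 0 → A_y = 4466 N.
ΣF_x = 0: no horizontal applied forces, so A_x = 0.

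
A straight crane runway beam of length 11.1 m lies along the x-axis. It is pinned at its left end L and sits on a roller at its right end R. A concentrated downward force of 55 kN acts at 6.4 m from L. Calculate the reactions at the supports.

ΣM about L: R_y·11.1 − 55·6.4 = 0 → R_y = 352/11.1 = 31.7117 ≈ 31.71 kN.
ΣF_y = 0: L_y + 31.7117 − 55 = 0 → L_y = 23.29 kN.
ΣF_x = 0: no horizontal applied forces, so L_x = 0.

L_x = 0, L_y = 23.29 kN, R_y = 31.71 kN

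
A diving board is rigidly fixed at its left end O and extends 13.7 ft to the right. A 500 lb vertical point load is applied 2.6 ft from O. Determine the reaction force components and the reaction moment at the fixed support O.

O_x = 0, O_y = 500.0 lb, M_O = 1300 lb·ft

ΣF_x = 0: O_x = 0.
ΣF_y = 0: O_y − 500 = 0 → O_y = 500.0 lb.
ΣM about O: M_O − 500·2.6 = 0 → M_O = 1300 lb·ft.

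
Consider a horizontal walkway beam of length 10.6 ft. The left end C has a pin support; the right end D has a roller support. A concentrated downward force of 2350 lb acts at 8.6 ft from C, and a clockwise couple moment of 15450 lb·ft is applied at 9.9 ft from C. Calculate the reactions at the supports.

C_x = 0, C_y = -1014 lb, D_y = 3364 lb

Taking moments about C: D_y·10.6 − 2350·8.6 − 15450 = 0 → D_y = 35660/10.6 = 3364.15 ≈ 3364 lb.
ΣF_y = 0: C_y + 3364.15 − 2350 = 0 → C_y = -1014 lb.
ΣF_x = 0: no horizontal applied forces, so C_x = 0.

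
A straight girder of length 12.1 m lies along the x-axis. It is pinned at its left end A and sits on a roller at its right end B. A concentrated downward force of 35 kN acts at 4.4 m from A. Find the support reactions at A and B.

A_x = 0, A_y = 22.27 kN, B_y = 12.73 kN

Moments about A: B_y·12.1 − 35·4.4 = 0 → B_y = 154/12.1 = 12.7273 ≈ 12.73 kN.
ΣF_y = 0: A_y + 12.7273 − 35 = 0 → A_y = 22.27 kN.
ΣF_x = 0: no horizontal applied forces, so A_x = 0.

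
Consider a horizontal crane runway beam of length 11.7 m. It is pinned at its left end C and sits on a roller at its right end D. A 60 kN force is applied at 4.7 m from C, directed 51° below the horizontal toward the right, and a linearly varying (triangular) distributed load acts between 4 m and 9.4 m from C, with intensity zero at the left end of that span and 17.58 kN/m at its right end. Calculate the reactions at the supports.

Resultant of the triangular load: ½ × 17.58 × 5.4 = 47.466 kN, acting at 7.6 m from C (one-third of the span from the peak).
Moments about C: D_y·11.7 − 60·sin51°·4.7 − (½·17.58·5.4)·7.6 = 0 → D_y = 579.897/11.7 = 49.5638 ≈ 49.56 kN.
ΣF_y = 0: C_y + 49.5638 − 60·sin51° − ½·17.58·5.4 = 0 → C_y = 44.53 kN.
ΣF_x = 0: C_x + 60·cos51° = 0 → C_x = -37.76 kN.

C_x = -37.76 kN, C_y = 44.53 kN, D_y = 49.56 kN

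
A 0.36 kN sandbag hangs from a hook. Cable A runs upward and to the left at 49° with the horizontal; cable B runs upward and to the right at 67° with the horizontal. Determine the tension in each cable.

T_A = 0.1565 kN, T_B = 0.2628 kN

ΣF_x = 0: −T_A·cos49° + T_B·cos67° = 0 → T_B = 1.67905·T_A.
ΣF_y = 0: T_A·sin49° + T_B·sin67° = 0.36.
Substitute: T_A·(0.75471 + 1.67905·0.920505) = 0.36 → T_A = 0.156502 ≈ 0.1565 kN.
Then T_B = 1.67905 × 0.156502 = 0.2628 kN.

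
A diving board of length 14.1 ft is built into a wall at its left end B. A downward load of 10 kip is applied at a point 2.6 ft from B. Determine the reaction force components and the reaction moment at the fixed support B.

ΣF_x = 0: B_x = 0.
ΣF_y = 0: B_y − 10 = 0 → B_y = 10.00 kip.
ΣM about B: M_B − 10·2.6 = 0 → M_B = 26.00 kip·ft.

B_x = 0, B_y = 10.00 kip, M_B = 26.00 kip·ft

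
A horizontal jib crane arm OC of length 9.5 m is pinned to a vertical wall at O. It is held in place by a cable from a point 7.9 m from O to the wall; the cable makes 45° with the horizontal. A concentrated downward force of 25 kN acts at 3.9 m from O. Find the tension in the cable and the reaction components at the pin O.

ΣM about O: T·sin45°·7.9 − 25·3.9 = 0 → T = 97.5/(7.9·0.707107) = 17.4539 ≈ 17.45 kN.
ΣF_x = 0: O_x − T·cos45° = 0 → O_x = 17.4539 × 0.707107 = 12.34 kN.
ΣF_y = 0: O_y + T·sin45° − 25 = 0 → O_y = 25 − 17.4539 × 0.707107 = 12.66 kN.

T = 17.45 kN, O_x = 12.34 kN, O_y = 12.66 kN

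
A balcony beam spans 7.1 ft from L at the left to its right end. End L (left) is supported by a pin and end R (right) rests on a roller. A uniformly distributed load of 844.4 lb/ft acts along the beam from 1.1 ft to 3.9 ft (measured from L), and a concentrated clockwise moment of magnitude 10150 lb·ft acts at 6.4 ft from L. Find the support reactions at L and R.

L_x = 0, L_y = 102.2 lb, R_y = 2262 lb

Resultant of the distributed load: 844.4 × 2.8 = 2364.32 lb at 2.5 ft from L.
Taking moments about L: R_y·7.1 − (844.4·2.8)·2.5 − 10150 = 0 → R_y = 16060.8/7.1 = 2262.08 ≈ 2262 lb.
ΣF_y = 0: L_y + 2262.08 − 844.4·2.8 = 0 → L_y = 102.2 lb.
ΣF_x = 0: no horizontal applied forces, so L_x = 0.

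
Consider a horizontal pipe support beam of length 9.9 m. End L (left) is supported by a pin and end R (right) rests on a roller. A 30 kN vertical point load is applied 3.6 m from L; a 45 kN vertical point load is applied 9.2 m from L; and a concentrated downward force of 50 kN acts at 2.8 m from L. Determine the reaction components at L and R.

L_x = 0, L_y = 58.13 kN, R_y = 66.87 kN

Moments about L: R_y·9.9 − 30·3.6 − 45·9.2 − 50·2.8 = 0 → R_y = 662/9.9 = 66.8687 ≈ 66.87 kN.
ΣF_y = 0: L_y + 66.8687 − 30 − 45 − 50 = 0 → L_y = 58.13 kN.
ΣF_x = 0: no horizontal applied forces, so L_x = 0.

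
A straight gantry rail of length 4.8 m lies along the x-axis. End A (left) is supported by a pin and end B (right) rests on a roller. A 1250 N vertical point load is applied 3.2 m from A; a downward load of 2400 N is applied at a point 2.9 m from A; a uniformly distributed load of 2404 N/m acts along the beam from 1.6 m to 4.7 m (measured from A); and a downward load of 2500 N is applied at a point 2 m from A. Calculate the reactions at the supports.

A_x = 0, A_y = 5387 N, B_y = 8216 N

Resultant of the distributed load: 2404 × 3.1 = 7452.4 N at 3.15 m from A.
ΣM about A: B_y·4.8 − 1250·3.2 − 2400·2.9 − (2404·3.1)·3.15 − 2500·2 = 0 → B_y = 39435.06/4.8 = 8215.64 ≈ 8216 N.
ΣF_y = 0: A_y + 8215.64 − 1250 − 2400 − 2404·3.1 − 2500 = 0 → A_y = 5387 N.
ΣF_x = 0: no horizontal applied forces, so A_x = 0.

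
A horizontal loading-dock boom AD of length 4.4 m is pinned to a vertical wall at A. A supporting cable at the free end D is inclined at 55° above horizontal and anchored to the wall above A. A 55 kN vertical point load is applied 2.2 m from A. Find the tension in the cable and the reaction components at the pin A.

ΣM about A: T·sin55°·4.4 − 55·2.2 = 0 → T = 121/(4.4·0.819152) = 33.5713 ≈ 33.57 kN.
ΣF_x = 0: A_x − T·cos55° = 0 → A_x = 33.5713 × 0.573576 = 19.26 kN.
ΣF_y = 0: A_y + T·sin55° − 55 = 0 → A_y = 55 − 33.5713 × 0.819152 = 27.50 kN.

T = 33.57 kN, A_x = 19.26 kN, A_y = 27.50 kN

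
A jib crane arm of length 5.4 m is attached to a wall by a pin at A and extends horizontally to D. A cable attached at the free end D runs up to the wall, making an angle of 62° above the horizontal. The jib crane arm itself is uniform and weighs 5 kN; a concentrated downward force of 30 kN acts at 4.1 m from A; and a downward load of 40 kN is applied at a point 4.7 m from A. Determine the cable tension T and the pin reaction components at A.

ΣM about A: T·sin62°·5.4 − 5·2.7 − 30·4.1 − 40·4.7 = 0 → T = 324.5/(5.4·0.882948) = 68.059 ≈ 68.06 kN.
ΣF_x = 0: A_x − T·cos62° = 0 → A_x = 68.059 × 0.469472 = 31.95 kN.
ΣF_y = 0: A_y + T·sin62° − 5 − 30 − 40 = 0 → A_y = 75 − 68.059 × 0.882948 = 14.91 kN.

T = 68.06 kN, A_x = 31.95 kN, A_y = 14.91 kN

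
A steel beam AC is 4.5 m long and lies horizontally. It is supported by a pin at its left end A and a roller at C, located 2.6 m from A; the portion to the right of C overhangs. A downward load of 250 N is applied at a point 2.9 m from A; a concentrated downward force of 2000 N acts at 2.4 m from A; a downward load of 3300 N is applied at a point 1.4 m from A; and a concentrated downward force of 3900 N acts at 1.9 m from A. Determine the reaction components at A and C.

A_x = 0, A_y = 2698 N, C_y = 6752 N

ΣM about A: C_y·2.6 − 250·2.9 − 2000·2.4 − 3300·1.4 − 3900·1.9 = 0 → C_y = 17555/2.6 = 6751.92 ≈ 6752 N.
ΣF_y = 0: A_y + 6751.92 − 250 − 2000 − 3300 − 3900 = 0 → A_y = 2698 N.
ΣF_x = 0: no horizontal applied forces, so A_x = 0.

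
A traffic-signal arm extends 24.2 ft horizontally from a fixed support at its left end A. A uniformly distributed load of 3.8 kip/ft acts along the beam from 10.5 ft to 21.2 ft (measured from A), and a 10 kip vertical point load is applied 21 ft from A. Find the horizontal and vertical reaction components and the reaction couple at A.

A_x = 0, A_y = 50.66 kip, M_A = 854.5 kip·ft

Resultant of the distributed load: 3.8 × 10.7 = 40.66 kip at 15.85 ft from A.
ΣF_x = 0: A_x = 0.
ΣF_y = 0: A_y − 3.8·10.7 − 10 = 0 → A_y = 50.66 kip.
ΣM about A: M_A − (3.8·10.7)·15.85 − 10·21 = 0 → M_A = 854.5 kip·ft.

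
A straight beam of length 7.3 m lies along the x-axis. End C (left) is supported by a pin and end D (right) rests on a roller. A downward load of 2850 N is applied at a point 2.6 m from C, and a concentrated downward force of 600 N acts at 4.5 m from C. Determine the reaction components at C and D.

C_x = 0, C_y = 2065 N, D_y = 1385 N

Moments about C: D_y·7.3 − 2850·2.6 − 600·4.5 = 0 → D_y = 10110/7.3 = 1384.93 ≈ 1385 N.
ΣF_y = 0: C_y + 1384.93 − 2850 − 600 = 0 → C_y = 2065 N.
ΣF_x = 0: no horizontal applied forces, so C_x = 0.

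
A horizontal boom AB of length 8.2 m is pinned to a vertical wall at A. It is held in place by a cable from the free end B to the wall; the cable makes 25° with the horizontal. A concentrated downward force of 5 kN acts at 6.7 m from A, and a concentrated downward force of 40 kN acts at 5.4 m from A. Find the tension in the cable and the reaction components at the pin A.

ΣM about A: T·sin25°·8.2 − 5·6.7 − 40·5.4 = 0 → T = 249.5/(8.2·0.422618) = 71.9961 ≈ 72.00 kN.
ΣF_x = 0: A_x − T·cos25° = 0 → A_x = 71.9961 × 0.906308 = 65.25 kN.
ΣF_y = 0: A_y + T·sin25° − 5 − 40 = 0 → A_y = 45 − 71.9961 × 0.422618 = 14.57 kN.

T = 72.00 kN, A_x = 65.25 kN, A_y = 14.57 kN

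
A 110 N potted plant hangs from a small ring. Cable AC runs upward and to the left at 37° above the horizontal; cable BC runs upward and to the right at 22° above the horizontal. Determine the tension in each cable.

ΣF_x = 0: −T_AC·cos37° + T_BC·cos22° = 0 → T_BC = 0.861356·T_AC.
ΣF_y = 0: T_AC·sin37° + T_BC·sin22° = 110.
Substitute: T_AC·(0.601815 + 0.861356·0.374607) = 110 → T_AC = 118.985 ≈ 119.0 N.
Then T_BC = 0.861356 × 118.985 = 102.5 N.

T_AC = 119.0 N, T_BC = 102.5 N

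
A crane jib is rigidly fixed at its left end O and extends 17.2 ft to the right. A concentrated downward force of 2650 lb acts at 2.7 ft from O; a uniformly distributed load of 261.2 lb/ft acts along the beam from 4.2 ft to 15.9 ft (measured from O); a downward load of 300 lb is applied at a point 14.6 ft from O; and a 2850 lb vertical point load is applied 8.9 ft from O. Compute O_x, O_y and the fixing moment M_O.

Resultant of the distributed load: 261.2 × 11.7 = 3056.04 lb at 10.05 ft from O.
ΣF_x = 0: O_x = 0.
ΣF_y = 0: O_y − 2650 − 261.2·11.7 − 300 − 2850 = 0 → O_y = 8856 lb.
ΣM about O: M_O − 2650·2.7 − (261.2·11.7)·10.05 − 300·14.6 − 2850·8.9 = 0 → M_O = 67610 lb·ft.

O_x = 0, O_y = 8856 lb, M_O = 67610 lb·ft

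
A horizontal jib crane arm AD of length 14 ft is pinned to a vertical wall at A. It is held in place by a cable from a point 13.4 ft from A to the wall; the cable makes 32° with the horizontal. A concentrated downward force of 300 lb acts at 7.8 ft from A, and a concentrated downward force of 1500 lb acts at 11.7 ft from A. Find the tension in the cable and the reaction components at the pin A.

T = 2801 lb, A_x = 2375 lb, A_y = 315.7 lb

ΣM about A: T·sin32°·13.4 − 300·7.8 − 1500·11.7 = 0 → T = 19890/(13.4·0.529919) = 2801.05 ≈ 2801 lb.
ΣF_x = 0: A_x − T·cos32° = 0 → A_x = 2801.05 × 0.848048 = 2375 lb.
ΣF_y = 0: A_y + T·sin32° − 300 − 1500 = 0 → A_y = 1800 − 2801.05 × 0.529919 = 315.7 lb.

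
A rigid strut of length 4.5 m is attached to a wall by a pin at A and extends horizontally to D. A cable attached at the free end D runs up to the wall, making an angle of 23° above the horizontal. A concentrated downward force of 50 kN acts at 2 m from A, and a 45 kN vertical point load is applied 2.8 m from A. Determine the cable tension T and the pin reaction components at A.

T = 128.5 kN, A_x = 118.3 kN, A_y = 44.78 kN

ΣM about A: T·sin23°·4.5 − 50·2 − 45·2.8 = 0 → T = 226/(4.5·0.390731) = 128.534 ≈ 128.5 kN.
ΣF_x = 0: A_x − T·cos23° = 0 → A_x = 128.534 × 0.920505 = 118.3 kN.
ΣF_y = 0: A_y + T·sin23° − 50 − 45 = 0 → A_y = 95 − 128.534 × 0.390731 = 44.78 kN.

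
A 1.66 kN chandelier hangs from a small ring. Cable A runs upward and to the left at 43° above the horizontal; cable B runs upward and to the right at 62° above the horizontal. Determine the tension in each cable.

ΣF_x = 0: −T_A·cos43° + T_B·cos62° = 0 → T_B = 1.55782·T_A.
ΣF_y = 0: T_A·sin43° + T_B·sin62° = 1.66.
Substitute: T_A·(0.681998 + 1.55782·0.882948) = 1.66 → T_A = 0.806815 ≈ 0.8068 kN.
Then T_B = 1.55782 × 0.806815 = 1.257 kN.

T_A = 0.8068 kN, T_B = 1.257 kN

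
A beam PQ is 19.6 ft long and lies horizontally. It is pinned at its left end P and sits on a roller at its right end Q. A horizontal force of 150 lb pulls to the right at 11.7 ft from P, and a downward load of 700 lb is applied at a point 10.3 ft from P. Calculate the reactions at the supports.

P_x = -150.0 lb, P_y = 332.1 lb, Q_y = 367.9 lb

Taking moments about P: Q_y·19.6 − 700·10.3 = 0 → Q_y = 7210/19.6 = 367.857 ≈ 367.9 lb.
ΣF_y = 0: P_y + 367.857 − 700 = 0 → P_y = 332.1 lb.
ΣF_x = 0: P_x + 150 = 0 → P_x = -150.0 lb.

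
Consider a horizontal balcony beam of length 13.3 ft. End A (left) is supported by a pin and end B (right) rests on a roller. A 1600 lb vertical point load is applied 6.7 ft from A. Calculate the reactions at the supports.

Taking moments about A: B_y·13.3 − 1600·6.7 = 0 → B_y = 10720/13.3 = 806.015 ≈ 806.0 lb.
ΣF_y = 0: A_y + 806.015 − 1600 = 0 → A_y = 794.0 lb.
ΣF_x = 0: no horizontal applied forces, so A_x = 0.

A_x = 0, A_y = 794.0 lb, B_y = 806.0 lb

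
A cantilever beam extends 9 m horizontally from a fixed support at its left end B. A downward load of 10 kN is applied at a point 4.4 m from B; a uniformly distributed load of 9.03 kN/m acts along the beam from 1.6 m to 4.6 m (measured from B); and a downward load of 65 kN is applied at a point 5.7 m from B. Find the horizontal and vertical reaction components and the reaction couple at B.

Resultant of the distributed load: 9.03 × 3 = 27.09 kN at 3.1 m from B.
ΣF_x = 0: B_x = 0.
ΣF_y = 0: B_y − 10 − 9.03·3 − 65 = 0 → B_y = 102.1 kN.
ΣM about B: M_B − 10·4.4 − (9.03·3)·3.1 − 65·5.7 = 0 → M_B = 498.5 kN·m.

B_x = 0, B_y = 102.1 kN, M_B = 498.5 kN·m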